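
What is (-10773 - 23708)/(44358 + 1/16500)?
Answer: -568936500/731907001 ≈ -0.77733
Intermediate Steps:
(-10773 - 23708)/(44358 + 1/16500) = -34481/(44358 + 1/16500) = -34481/731907001/16500 = -34481*16500/731907001 = -568936500/731907001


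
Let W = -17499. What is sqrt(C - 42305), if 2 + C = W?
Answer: I*sqrt(59806) ≈ 244.55*I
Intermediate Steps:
C = -17501 (C = -2 - 17499 = -17501)
sqrt(C - 42305) = sqrt(-17501 - 42305) = sqrt(-59806) = I*sqrt(59806)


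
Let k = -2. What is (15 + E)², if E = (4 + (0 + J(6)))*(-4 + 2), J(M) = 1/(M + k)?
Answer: 169/4 ≈ 42.250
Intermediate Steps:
J(M) = 1/(-2 + M) (J(M) = 1/(M - 2) = 1/(-2 + M))
E = -17/2 (E = (4 + (0 + 1/(-2 + 6)))*(-4 + 2) = (4 + (0 + 1/4))*(-2) = (4 + (0 + ¼))*(-2) = (4 + ¼)*(-2) = (17/4)*(-2) = -17/2 ≈ -8.5000)
(15 + E)² = (15 - 17/2)² = (13/2)² = 169/4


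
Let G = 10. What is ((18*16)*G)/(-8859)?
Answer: -960/2953 ≈ -0.32509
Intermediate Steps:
((18*16)*G)/(-8859) = ((18*16)*10)/(-8859) = (288*10)*(-1/8859) = 2880*(-1/8859) = -960/2953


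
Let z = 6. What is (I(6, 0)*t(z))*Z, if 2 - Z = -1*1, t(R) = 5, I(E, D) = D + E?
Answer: 90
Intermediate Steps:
Z = 3 (Z = 2 - (-1) = 2 - 1*(-1) = 2 + 1 = 3)
(I(6, 0)*t(z))*Z = ((0 + 6)*5)*3 = (6*5)*3 = 30*3 = 90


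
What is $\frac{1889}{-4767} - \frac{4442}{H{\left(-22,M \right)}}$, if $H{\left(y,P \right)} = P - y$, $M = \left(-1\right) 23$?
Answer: $\frac{21173125}{4767} \approx 4441.6$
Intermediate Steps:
$M = -23$
$\frac{1889}{-4767} - \frac{4442}{H{\left(-22,M \right)}} = \frac{1889}{-4767} - \frac{4442}{-23 - -22} = 1889 \left(- \frac{1}{4767}\right) - \frac{4442}{-23 + 22} = - \frac{1889}{4767} - \frac{4442}{-1} = - \frac{1889}{4767} - -4442 = - \frac{1889}{4767} + 4442 = \frac{21173125}{4767}$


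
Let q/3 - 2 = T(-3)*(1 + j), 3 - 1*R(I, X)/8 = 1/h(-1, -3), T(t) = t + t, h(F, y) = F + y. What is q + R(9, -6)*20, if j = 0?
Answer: 508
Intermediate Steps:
T(t) = 2*t
R(I, X) = 26 (R(I, X) = 24 - 8/(-1 - 3) = 24 - 8/(-4) = 24 - 8*(-1/4) = 24 + 2 = 26)
q = -12 (q = 6 + 3*((2*(-3))*(1 + 0)) = 6 + 3*(-6*1) = 6 + 3*(-6) = 6 - 18 = -12)
q + R(9, -6)*20 = -12 + 26*20 = -12 + 520 = 508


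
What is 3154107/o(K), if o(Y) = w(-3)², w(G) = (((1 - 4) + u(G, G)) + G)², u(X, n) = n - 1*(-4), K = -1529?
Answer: 3154107/625 ≈ 5046.6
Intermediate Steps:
u(X, n) = 4 + n (u(X, n) = n + 4 = 4 + n)
w(G) = (1 + 2*G)² (w(G) = (((1 - 4) + (4 + G)) + G)² = ((-3 + (4 + G)) + G)² = ((1 + G) + G)² = (1 + 2*G)²)
o(Y) = 625 (o(Y) = ((1 + 2*(-3))²)² = ((1 - 6)²)² = ((-5)²)² = 25² = 625)
3154107/o(K) = 3154107/625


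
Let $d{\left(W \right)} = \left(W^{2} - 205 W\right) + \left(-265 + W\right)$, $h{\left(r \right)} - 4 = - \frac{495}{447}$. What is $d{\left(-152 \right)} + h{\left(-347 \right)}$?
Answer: $\frac{8023634}{149} \approx 53850.0$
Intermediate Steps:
$h{\left(r \right)} = \frac{431}{149}$ ($h{\left(r \right)} = 4 - \frac{495}{447} = 4 - \frac{165}{149} = \frac{431}{149}$)
$d{\left(W \right)} = -265 + W^{2} - 204 W$
$d{\left(-152 \right)} + h{\left(-347 \right)} = \left(-265 + \left(-152\right)^{2} - -31008\right) + \frac{431}{149} = \left(-265 + 23104 + 31008\right) + \frac{431}{149} = 53847 + \frac{431}{149} = \frac{8023634}{149}$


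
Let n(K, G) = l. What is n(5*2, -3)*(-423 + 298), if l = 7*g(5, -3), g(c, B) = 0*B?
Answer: 0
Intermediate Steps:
g(c, B) = 0
l = 0 (l = 7*0 = 0)
n(K, G) = 0
n(5*2, -3)*(-423 + 298) = 0*(-423 + 298) = 0*(-125) = 0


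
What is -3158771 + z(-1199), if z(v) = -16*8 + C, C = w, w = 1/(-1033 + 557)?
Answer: -1503635925/476 ≈ -3.1589e+6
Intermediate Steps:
w = -1/476 (w = 1/(-476) = -1/476 ≈ -0.0021008)
C = -1/476 ≈ -0.0021008
z(v) = -60929/476 (z(v) = -16*8 - 1/476 = -128 - 1/476 = -60929/476)
-3158771 + z(-1199) = -3158771 - 60929/476 = -1503635925/476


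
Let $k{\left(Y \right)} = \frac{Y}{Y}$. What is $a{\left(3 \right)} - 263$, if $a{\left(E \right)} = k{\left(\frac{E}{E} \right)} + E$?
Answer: $-259$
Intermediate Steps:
$k{\left(Y \right)} = 1$
$a{\left(E \right)} = 1 + E$
$a{\left(3 \right)} - 263 = \left(1 + 3\right) - 263 = 4 - 263 = -259$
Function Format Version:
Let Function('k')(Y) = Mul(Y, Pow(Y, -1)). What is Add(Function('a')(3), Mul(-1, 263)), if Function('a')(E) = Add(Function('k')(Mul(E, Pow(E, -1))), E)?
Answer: -259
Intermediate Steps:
Function('k')(Y) = 1
Function('a')(E) = Add(1, E)
Add(Function('a')(3), Mul(-1, 263)) = Add(Add(1, 3), Mul(-1, 263)) = Add(4, -263) = -259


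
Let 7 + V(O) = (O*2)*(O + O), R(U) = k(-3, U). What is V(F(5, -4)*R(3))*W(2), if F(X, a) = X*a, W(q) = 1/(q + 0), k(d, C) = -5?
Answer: 39993/2 ≈ 19997.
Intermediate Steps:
W(q) = 1/q
R(U) = -5
V(O) = -7 + 4*O² (V(O) = -7 + (O*2)*(O + O) = -7 + (2*O)*(2*O) = -7 + 4*O²)
V(F(5, -4)*R(3))*W(2) = (-7 + 4*((5*(-4))*(-5))²)/2 = (-7 + 4*(-20*(-5))²)*(½) = (-7 + 4*100²)*(½) = (-7 + 4*10000)*(½) = (-7 + 40000)*(½) = 39993*(½) = 39993/2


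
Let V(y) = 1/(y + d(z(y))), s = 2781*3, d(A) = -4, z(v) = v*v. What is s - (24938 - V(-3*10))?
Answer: -564231/34 ≈ -16595.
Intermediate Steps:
z(v) = v²
s = 8343
V(y) = 1/(-4 + y) (V(y) = 1/(y - 4) = 1/(-4 + y))
s - (24938 - V(-3*10)) = 8343 - (24938 - 1/(-4 - 3*10)) = 8343 - (24938 - 1/(-4 - 30)) = 8343 - (24938 - 1/(-34)) = 8343 - (24938 - 1*(-1/34)) = 8343 - (24938 + 1/34) = 8343 - 1*847893/34 = 8343 - 847893/34 = -564231/34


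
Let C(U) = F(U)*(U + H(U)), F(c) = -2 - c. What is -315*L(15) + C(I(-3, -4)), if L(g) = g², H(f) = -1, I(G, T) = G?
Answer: -70879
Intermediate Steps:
C(U) = (-1 + U)*(-2 - U) (C(U) = (-2 - U)*(U - 1) = (-2 - U)*(-1 + U) = (-1 + U)*(-2 - U))
-315*L(15) + C(I(-3, -4)) = -315*15² + (2 - 1*(-3) - 1*(-3)²) = -315*225 + (2 + 3 - 1*9) = -70875 + (2 + 3 - 9) = -70875 - 4 = -70879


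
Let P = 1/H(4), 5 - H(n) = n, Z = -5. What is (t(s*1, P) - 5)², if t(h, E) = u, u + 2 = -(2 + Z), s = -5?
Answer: 16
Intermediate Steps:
H(n) = 5 - n
P = 1 (P = 1/(5 - 1*4) = 1/(5 - 4) = 1/1 = 1)
u = 1 (u = -2 - (2 - 5) = -2 - 1*(-3) = -2 + 3 = 1)
t(h, E) = 1
(t(s*1, P) - 5)² = (1 - 5)² = (-4)² = 16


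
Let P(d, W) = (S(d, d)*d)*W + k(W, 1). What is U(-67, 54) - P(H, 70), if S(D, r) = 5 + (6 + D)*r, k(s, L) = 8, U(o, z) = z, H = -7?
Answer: 5926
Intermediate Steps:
S(D, r) = 5 + r*(6 + D)
P(d, W) = 8 + W*d*(5 + d² + 6*d) (P(d, W) = ((5 + 6*d + d*d)*d)*W + 8 = ((5 + 6*d + d²)*d)*W + 8 = ((5 + d² + 6*d)*d)*W + 8 = (d*(5 + d² + 6*d))*W + 8 = W*d*(5 + d² + 6*d) + 8 = 8 + W*d*(5 + d² + 6*d))
U(-67, 54) - P(H, 70) = 54 - (8 + 70*(-7)*(5 + (-7)² + 6*(-7))) = 54 - (8 + 70*(-7)*(5 + 49 - 42)) = 54 - (8 + 70*(-7)*12) = 54 - (8 - 5880) = 54 - 1*(-5872) = 54 + 5872 = 5926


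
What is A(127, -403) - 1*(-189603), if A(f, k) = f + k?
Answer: 189327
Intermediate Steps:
A(127, -403) - 1*(-189603) = (127 - 403) - 1*(-189603) = -276 + 189603 = 189327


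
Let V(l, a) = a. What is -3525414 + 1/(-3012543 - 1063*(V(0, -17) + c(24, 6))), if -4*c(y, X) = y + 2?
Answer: -21064789326752/5975125 ≈ -3.5254e+6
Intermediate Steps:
c(y, X) = -1/2 - y/4 (c(y, X) = -(y + 2)/4 = -(2 + y)/4 = -1/2 - y/4)
-3525414 + 1/(-3012543 - 1063*(V(0, -17) + c(24, 6))) = -3525414 + 1/(-3012543 - 1063*(-17 + (-1/2 - 1/4*24))) = -3525414 + 1/(-3012543 - 1063*(-17 + (-1/2 - 6))) = -3525414 + 1/(-3012543 - 1063*(-17 - 13/2)) = -3525414 + 1/(-3012543 - 1063*(-47/2)) = -3525414 + 1/(-3012543 + 49961/2) = -3525414 + 1/(-5975125/2) = -3525414 - 2/5975125 = -21064789326752/5975125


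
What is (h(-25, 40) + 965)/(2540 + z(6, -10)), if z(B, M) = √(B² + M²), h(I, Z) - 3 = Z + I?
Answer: 624205/1612866 - 983*√34/3225732 ≈ 0.38524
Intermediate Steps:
h(I, Z) = 3 + I + Z (h(I, Z) = 3 + (Z + I) = 3 + (I + Z) = 3 + I + Z)
(h(-25, 40) + 965)/(2540 + z(6, -10)) = ((3 - 25 + 40) + 965)/(2540 + √(6² + (-10)²)) = (18 + 965)/(2540 + √(36 + 100)) = 983/(2540 + √136) = 983/(2540 + 2*√34)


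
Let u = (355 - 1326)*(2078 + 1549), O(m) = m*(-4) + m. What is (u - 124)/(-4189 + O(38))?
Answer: 3521941/4303 ≈ 818.49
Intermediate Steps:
O(m) = -3*m (O(m) = -4*m + m = -3*m)
u = -3521817 (u = -971*3627 = -3521817)
(u - 124)/(-4189 + O(38)) = (-3521817 - 124)/(-4189 - 3*38) = -3521941/(-4189 - 114) = -3521941/(-4303) = -3521941*(-1/4303) = 3521941/4303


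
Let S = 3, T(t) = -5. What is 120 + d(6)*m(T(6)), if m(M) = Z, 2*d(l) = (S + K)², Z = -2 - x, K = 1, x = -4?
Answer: 136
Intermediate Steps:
Z = 2 (Z = -2 - 1*(-4) = -2 + 4 = 2)
d(l) = 8 (d(l) = (3 + 1)²/2 = (½)*4² = (½)*16 = 8)
m(M) = 2
120 + d(6)*m(T(6)) = 120 + 8*2 = 120 + 16 = 136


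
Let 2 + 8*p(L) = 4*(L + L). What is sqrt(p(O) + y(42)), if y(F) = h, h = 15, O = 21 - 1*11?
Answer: 3*sqrt(11)/2 ≈ 4.9749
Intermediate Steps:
O = 10 (O = 21 - 11 = 10)
y(F) = 15
p(L) = -1/4 + L (p(L) = -1/4 + (4*(L + L))/8 = -1/4 + (4*(2*L))/8 = -1/4 + (8*L)/8 = -1/4 + L)
sqrt(p(O) + y(42)) = sqrt((-1/4 + 10) + 15) = sqrt(39/4 + 15) = sqrt(99/4) = 3*sqrt(11)/2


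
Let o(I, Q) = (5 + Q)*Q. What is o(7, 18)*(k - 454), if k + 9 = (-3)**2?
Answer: -187956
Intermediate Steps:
k = 0 (k = -9 + (-3)**2 = -9 + 9 = 0)
o(I, Q) = Q*(5 + Q)
o(7, 18)*(k - 454) = (18*(5 + 18))*(0 - 454) = (18*23)*(-454) = 414*(-454) = -187956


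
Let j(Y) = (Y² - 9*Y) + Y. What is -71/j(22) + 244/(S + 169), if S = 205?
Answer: 2209/5236 ≈ 0.42189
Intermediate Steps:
j(Y) = Y² - 8*Y
-71/j(22) + 244/(S + 169) = -71*1/(22*(-8 + 22)) + 244/(205 + 169) = -71/(22*14) + 244/374 = -71/308 + 244*(1/374) = -71*1/308 + 122/187 = -71/308 + 122/187 = 2209/5236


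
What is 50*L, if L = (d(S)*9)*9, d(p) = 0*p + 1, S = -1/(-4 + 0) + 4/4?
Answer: 4050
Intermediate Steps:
S = 5/4 (S = -1/(-4) + 4*(1/4) = -1*(-1/4) + 1 = 1/4 + 1 = 5/4 ≈ 1.2500)
d(p) = 1 (d(p) = 0 + 1 = 1)
L = 81 (L = (1*9)*9 = 9*9 = 81)
50*L = 50*81 = 4050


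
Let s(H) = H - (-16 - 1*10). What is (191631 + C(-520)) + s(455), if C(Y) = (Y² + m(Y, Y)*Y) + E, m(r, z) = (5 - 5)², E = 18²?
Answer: 462836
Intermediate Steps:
E = 324
m(r, z) = 0 (m(r, z) = 0² = 0)
s(H) = 26 + H (s(H) = H - (-16 - 10) = H - 1*(-26) = H + 26 = 26 + H)
C(Y) = 324 + Y² (C(Y) = (Y² + 0*Y) + 324 = (Y² + 0) + 324 = Y² + 324 = 324 + Y²)
(191631 + C(-520)) + s(455) = (191631 + (324 + (-520)²)) + (26 + 455) = (191631 + (324 + 270400)) + 481 = (191631 + 270724) + 481 = 462355 + 481 = 462836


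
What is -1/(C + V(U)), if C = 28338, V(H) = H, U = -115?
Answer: -1/28223 ≈ -3.5432e-5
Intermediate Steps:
-1/(C + V(U)) = -1/(28338 - 115) = -1/28223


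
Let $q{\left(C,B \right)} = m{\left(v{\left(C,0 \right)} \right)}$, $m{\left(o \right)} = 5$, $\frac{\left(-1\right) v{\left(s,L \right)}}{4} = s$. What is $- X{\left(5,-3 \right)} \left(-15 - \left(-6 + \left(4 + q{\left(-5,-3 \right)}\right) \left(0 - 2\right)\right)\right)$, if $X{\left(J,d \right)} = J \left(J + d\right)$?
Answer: $-90$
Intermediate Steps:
$v{\left(s,L \right)} = - 4 s$
$q{\left(C,B \right)} = 5$
$- X{\left(5,-3 \right)} \left(-15 - \left(-6 + \left(4 + q{\left(-5,-3 \right)}\right) \left(0 - 2\right)\right)\right) = - 5 \left(5 - 3\right) \left(-15 - \left(-6 + \left(4 + 5\right) \left(0 - 2\right)\right)\right) = - 5 \cdot 2 \left(-15 - \left(-6 + 9 \left(-2\right)\right)\right) = \left(-1\right) 10 \left(-15 + \left(6 - -18\right)\right) = - 10 \left(-15 + \left(6 + 18\right)\right) = - 10 \left(-15 + 24\right) = \left(-10\right) 9 = -90$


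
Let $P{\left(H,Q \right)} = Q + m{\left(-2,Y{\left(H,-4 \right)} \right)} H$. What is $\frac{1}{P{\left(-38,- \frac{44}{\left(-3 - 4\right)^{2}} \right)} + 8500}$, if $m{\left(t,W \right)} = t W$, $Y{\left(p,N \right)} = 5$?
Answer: $\frac{49}{435076} \approx 0.00011262$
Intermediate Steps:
$m{\left(t,W \right)} = W t$
$P{\left(H,Q \right)} = Q - 10 H$ ($P{\left(H,Q \right)} = Q + 5 \left(-2\right) H = Q - 10 H$)
$\frac{1}{P{\left(-38,- \frac{44}{\left(-3 - 4\right)^{2}} \right)} + 8500} = \frac{1}{\left(- \frac{44}{\left(-3 - 4\right)^{2}} - -380\right) + 8500} = \frac{1}{\left(- \frac{44}{\left(-7\right)^{2}} + 380\right) + 8500} = \frac{1}{\left(- \frac{44}{49} + 380\right) + 8500} = \frac{1}{\frac{18576}{49} + 8500} = \frac{1}{\frac{435076}{49}} = \frac{49}{435076}$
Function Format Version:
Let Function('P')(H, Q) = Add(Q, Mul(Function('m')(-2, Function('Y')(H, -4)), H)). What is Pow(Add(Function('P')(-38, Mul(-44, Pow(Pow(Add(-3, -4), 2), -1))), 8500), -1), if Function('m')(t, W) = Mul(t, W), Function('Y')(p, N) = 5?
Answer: Rational(49, 435076) ≈ 0.00011262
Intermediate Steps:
Function('m')(t, W) = Mul(W, t)
Function('P')(H, Q) = Add(Q, Mul(-10, H)) (Function('P')(H, Q) = Add(Q, Mul(Mul(5, -2), H)) = Add(Q, Mul(-10, H)))
Pow(Add(Function('P')(-38, Mul(-44, Pow(Pow(Add(-3, -4), 2), -1))), 8500), -1) = Pow(Add(Add(Mul(-44, Pow(Pow(Add(-3, -4), 2), -1)), Mul(-10, -38)), 8500), -1) = Pow(Add(Add(Mul(-44, Pow(Pow(-7, 2), -1)), 380), 8500), -1) = Pow(Add(Add(Mul(-44, Pow(49, -1)), 380), 8500), -1) = Pow(Add(Add(Mul(-44, Rational(1, 49)), 380), 8500), -1) = Pow(Add(Add(Rational(-44, 49), 380), 8500), -1) = Pow(Add(Rational(18576, 49), 8500), -1) = Pow(Rational(435076, 49), -1) = Rational(49, 435076)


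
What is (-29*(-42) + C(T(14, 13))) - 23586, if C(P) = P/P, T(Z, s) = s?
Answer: -22367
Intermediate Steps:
C(P) = 1
(-29*(-42) + C(T(14, 13))) - 23586 = (-29*(-42) + 1) - 23586 = (1218 + 1) - 23586 = 1219 - 23586 = -22367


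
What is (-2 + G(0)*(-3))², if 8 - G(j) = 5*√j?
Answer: 676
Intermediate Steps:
G(j) = 8 - 5*√j
(-2 + G(0)*(-3))² = (-2 + (8 - 5*√0)*(-3))² = (-2 + (8 - 5*0)*(-3))² = (-2 + (8 + 0)*(-3))² = (-2 + 8*(-3))² = (-2 - 24)² = (-26)² = 676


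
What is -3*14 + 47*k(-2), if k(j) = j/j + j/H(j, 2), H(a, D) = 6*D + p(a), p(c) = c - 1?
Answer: -49/9 ≈ -5.4444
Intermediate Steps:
p(c) = -1 + c
H(a, D) = -1 + a + 6*D (H(a, D) = 6*D + (-1 + a) = -1 + a + 6*D)
k(j) = 1 + j/(11 + j) (k(j) = j/j + j/(-1 + j + 6*2) = 1 + j/(-1 + j + 12) = 1 + j/(11 + j))
-3*14 + 47*k(-2) = -3*14 + 47*((11 + 2*(-2))/(11 - 2)) = -42 + 47*((11 - 4)/9) = -42 + 47*((1/9)*7) = -42 + 47*(7/9) = -42 + 329/9 = -49/9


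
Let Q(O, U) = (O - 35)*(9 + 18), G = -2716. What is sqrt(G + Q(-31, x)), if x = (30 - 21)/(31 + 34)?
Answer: I*sqrt(4498) ≈ 67.067*I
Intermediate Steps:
x = 9/65 ≈ 0.13846
Q(O, U) = -945 + 27*O (Q(O, U) = (-35 + O)*27 = -945 + 27*O)
sqrt(G + Q(-31, x)) = sqrt(-2716 + (-945 + 27*(-31))) = sqrt(-2716 + (-945 - 837)) = sqrt(-2716 - 1782) = sqrt(-4498) = I*sqrt(4498)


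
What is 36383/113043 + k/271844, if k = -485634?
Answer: -22503512005/15365030646 ≈ -1.4646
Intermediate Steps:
36383/113043 + k/271844 = 36383/113043 - 485634/271844 = 36383*(1/113043) - 485634*1/271844 = 36383/113043 - 242817/135922 = -22503512005/15365030646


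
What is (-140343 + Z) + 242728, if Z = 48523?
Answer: 150908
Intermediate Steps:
(-140343 + Z) + 242728 = (-140343 + 48523) + 242728 = -91820 + 242728 = 150908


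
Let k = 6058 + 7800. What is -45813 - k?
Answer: -59671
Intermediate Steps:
k = 13858
-45813 - k = -45813 - 1*13858 = -45813 - 13858 = -59671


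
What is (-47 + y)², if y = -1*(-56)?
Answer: 81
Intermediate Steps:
y = 56
(-47 + y)² = (-47 + 56)² = 9² = 81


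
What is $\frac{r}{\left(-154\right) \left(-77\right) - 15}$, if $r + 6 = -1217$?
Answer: $- \frac{1223}{11843} \approx -0.10327$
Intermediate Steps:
$r = -1223$ ($r = -6 - 1217 = -1223$)
$\frac{r}{\left(-154\right) \left(-77\right) - 15} = - \frac{1223}{\left(-154\right) \left(-77\right) - 15} = - \frac{1223}{11858 - 15} = - \frac{1223}{11843}$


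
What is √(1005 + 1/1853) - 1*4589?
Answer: -4589 + √3450778898/1853 ≈ -4557.3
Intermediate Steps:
√(1005 + 1/1853) - 1*4589 = √(1005 + 1/1853) - 4589 = √(1862266/1853) - 4589 = √3450778898/1853 - 4589 = -4589 + √3450778898/1853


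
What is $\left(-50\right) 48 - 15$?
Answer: $-2415$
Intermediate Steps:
$\left(-50\right) 48 - 15 = -2400 - 15 = -2415$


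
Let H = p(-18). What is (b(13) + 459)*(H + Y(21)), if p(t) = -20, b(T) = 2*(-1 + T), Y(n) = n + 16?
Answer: 8211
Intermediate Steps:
Y(n) = 16 + n
b(T) = -2 + 2*T
H = -20
(b(13) + 459)*(H + Y(21)) = ((-2 + 2*13) + 459)*(-20 + (16 + 21)) = ((-2 + 26) + 459)*(-20 + 37) = (24 + 459)*17 = 483*17 = 8211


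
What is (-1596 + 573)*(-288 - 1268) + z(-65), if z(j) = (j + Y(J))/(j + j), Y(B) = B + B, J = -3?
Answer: 206932511/130 ≈ 1.5918e+6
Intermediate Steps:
Y(B) = 2*B
z(j) = (-6 + j)/(2*j) (z(j) = (j + 2*(-3))/(j + j) = (j - 6)/((2*j)) = (-6 + j)*(1/(2*j)) = (-6 + j)/(2*j))
(-1596 + 573)*(-288 - 1268) + z(-65) = (-1596 + 573)*(-288 - 1268) + (1/2)*(-6 - 65)/(-65) = -1023*(-1556) + (1/2)*(-1/65)*(-71) = 1591788 + 71/130 = 206932511/130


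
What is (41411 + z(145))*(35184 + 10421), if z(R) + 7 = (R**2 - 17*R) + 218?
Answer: 2744600110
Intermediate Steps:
z(R) = 211 + R**2 - 17*R (z(R) = -7 + ((R**2 - 17*R) + 218) = -7 + (218 + R**2 - 17*R) = 211 + R**2 - 17*R)
(41411 + z(145))*(35184 + 10421) = (41411 + (211 + 145**2 - 17*145))*(35184 + 10421) = (41411 + (211 + 21025 - 2465))*45605 = (41411 + 18771)*45605 = 60182*45605 = 2744600110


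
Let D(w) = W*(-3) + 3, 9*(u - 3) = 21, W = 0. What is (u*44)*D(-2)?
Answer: 704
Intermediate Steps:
u = 16/3 (u = 3 + (1/9)*21 = 3 + 7/3 = 16/3 ≈ 5.3333)
D(w) = 3 (D(w) = 0*(-3) + 3 = 0 + 3 = 3)
(u*44)*D(-2) = ((16/3)*44)*3 = (704/3)*3 = 704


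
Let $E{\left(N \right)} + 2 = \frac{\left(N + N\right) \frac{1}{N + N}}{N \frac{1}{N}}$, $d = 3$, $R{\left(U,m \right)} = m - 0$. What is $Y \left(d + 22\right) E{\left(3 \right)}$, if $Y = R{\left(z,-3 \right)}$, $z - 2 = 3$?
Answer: $75$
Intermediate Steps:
$z = 5$ ($z = 2 + 3 = 5$)
$R{\left(U,m \right)} = m$ ($R{\left(U,m \right)} = m + 0 = m$)
$Y = -3$
$E{\left(N \right)} = -1$ ($E{\left(N \right)} = -2 + \frac{\left(N + N\right) \frac{1}{N + N}}{N \frac{1}{N}} = -2 + \frac{2 N \frac{1}{2 N}}{1} = -2 + 2 N \frac{1}{2 N} 1 = -2 + 1 \cdot 1 = -2 + 1 = -1$)
$Y \left(d + 22\right) E{\left(3 \right)} = - 3 \left(3 + 22\right) \left(-1\right) = \left(-3\right) 25 \left(-1\right) = \left(-75\right) \left(-1\right) = 75$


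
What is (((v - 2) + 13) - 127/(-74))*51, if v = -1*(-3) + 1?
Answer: 63087/74 ≈ 852.53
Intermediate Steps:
v = 4 (v = 3 + 1 = 4)
(((v - 2) + 13) - 127/(-74))*51 = (((4 - 2) + 13) - 127/(-74))*51 = ((2 + 13) - 127*(-1/74))*51 = (15 + 127/74)*51 = (1237/74)*51 = 63087/74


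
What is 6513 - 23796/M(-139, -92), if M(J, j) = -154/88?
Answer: 140775/7 ≈ 20111.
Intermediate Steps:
M(J, j) = -7/4 (M(J, j) = -154*1/88 = -7/4)
6513 - 23796/M(-139, -92) = 6513 - 23796/(-7/4) = 6513 - 23796*(-4)/7 = 6513 - 1*(-95184/7) = 6513 + 95184/7 = 140775/7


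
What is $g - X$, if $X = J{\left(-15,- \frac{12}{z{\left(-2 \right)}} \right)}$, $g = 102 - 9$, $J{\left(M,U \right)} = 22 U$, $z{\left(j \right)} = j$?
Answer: $-39$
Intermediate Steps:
$g = 93$
$X = 132$ ($X = 22 \left(- \frac{12}{-2}\right) = 22 \left(\left(-12\right) \left(- \frac{1}{2}\right)\right) = 22 \cdot 6 = 132$)
$g - X = 93 - 132 = -39$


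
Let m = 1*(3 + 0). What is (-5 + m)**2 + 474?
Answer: 478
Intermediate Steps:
m = 3 (m = 1*3 = 3)
(-5 + m)**2 + 474 = (-5 + 3)**2 + 474 = (-2)**2 + 474 = 4 + 474 = 478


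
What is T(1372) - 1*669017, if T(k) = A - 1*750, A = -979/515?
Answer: -344930984/515 ≈ -6.6977e+5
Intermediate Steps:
A = -979/515 (A = -979*1/515 = -979/515 ≈ -1.9010)
T(k) = -387229/515 (T(k) = -979/515 - 1*750 = -979/515 - 750 = -387229/515)
T(1372) - 1*669017 = -387229/515 - 1*669017 = -387229/515 - 669017 = -344930984/515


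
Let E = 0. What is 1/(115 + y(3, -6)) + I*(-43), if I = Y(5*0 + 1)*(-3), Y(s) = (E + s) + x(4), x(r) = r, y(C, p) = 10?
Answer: 80626/125 ≈ 645.01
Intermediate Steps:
Y(s) = 4 + s (Y(s) = (0 + s) + 4 = s + 4 = 4 + s)
I = -15 (I = (4 + (5*0 + 1))*(-3) = (4 + (0 + 1))*(-3) = (4 + 1)*(-3) = 5*(-3) = -15)
1/(115 + y(3, -6)) + I*(-43) = 1/(115 + 10) - 15*(-43) = 1/125 + 645 = 80626/125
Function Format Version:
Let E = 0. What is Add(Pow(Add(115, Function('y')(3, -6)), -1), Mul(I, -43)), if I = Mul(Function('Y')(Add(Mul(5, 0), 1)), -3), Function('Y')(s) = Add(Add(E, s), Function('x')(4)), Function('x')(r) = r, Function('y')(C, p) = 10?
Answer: Rational(80626, 125) ≈ 645.01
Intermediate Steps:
Function('Y')(s) = Add(4, s) (Function('Y')(s) = Add(Add(0, s), 4) = Add(s, 4) = Add(4, s))
I = -15 (I = Mul(Add(4, Add(Mul(5, 0), 1)), -3) = Mul(Add(4, Add(0, 1)), -3) = Mul(Add(4, 1), -3) = Mul(5, -3) = -15)
Add(Pow(Add(115, Function('y')(3, -6)), -1), Mul(I, -43)) = Add(Pow(Add(115, 10), -1), Mul(-15, -43)) = Add(Pow(125, -1), 645) = Add(Rational(1, 125), 645) = Rational(80626, 125)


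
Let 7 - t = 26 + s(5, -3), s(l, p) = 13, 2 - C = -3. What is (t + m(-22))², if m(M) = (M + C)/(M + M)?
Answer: 1934881/1936 ≈ 999.42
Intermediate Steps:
C = 5 (C = 2 - 1*(-3) = 2 + 3 = 5)
m(M) = (5 + M)/(2*M) (m(M) = (M + 5)/(M + M) = (5 + M)/((2*M)) = (5 + M)*(1/(2*M)) = (5 + M)/(2*M))
t = -32 (t = 7 - (26 + 13) = 7 - 1*39 = 7 - 39 = -32)
(t + m(-22))² = (-32 + (½)*(5 - 22)/(-22))² = (-32 + (½)*(-1/22)*(-17))² = (-32 + 17/44)² = (-1391/44)² = 1934881/1936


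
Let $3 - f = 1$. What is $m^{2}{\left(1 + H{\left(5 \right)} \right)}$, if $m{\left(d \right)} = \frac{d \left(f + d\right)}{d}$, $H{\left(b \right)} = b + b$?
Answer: $169$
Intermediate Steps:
$H{\left(b \right)} = 2 b$
$f = 2$ ($f = 3 - 1 = 2$)
$m{\left(d \right)} = 2 + d$ ($m{\left(d \right)} = \frac{d \left(2 + d\right)}{d} = 2 + d$)
$m^{2}{\left(1 + H{\left(5 \right)} \right)} = \left(2 + \left(1 + 2 \cdot 5\right)\right)^{2} = \left(2 + \left(1 + 10\right)\right)^{2} = \left(2 + 11\right)^{2} = 13^{2} = 169$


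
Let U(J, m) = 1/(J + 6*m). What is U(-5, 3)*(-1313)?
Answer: -101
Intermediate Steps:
U(-5, 3)*(-1313) = -1313/(-5 + 6*3) = -1313/(-5 + 18) = -1313/13 = (1/13)*(-1313) = -101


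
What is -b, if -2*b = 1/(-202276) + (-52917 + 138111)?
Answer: 17232701543/404552 ≈ 42597.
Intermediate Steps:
b = -17232701543/404552 (b = -(1/(-202276) + (-52917 + 138111))/2 = -(-1/202276 + 85194)/2 = -½*17232701543/202276 = -17232701543/404552 ≈ -42597.)
-b = -1*(-17232701543/404552) = 17232701543/404552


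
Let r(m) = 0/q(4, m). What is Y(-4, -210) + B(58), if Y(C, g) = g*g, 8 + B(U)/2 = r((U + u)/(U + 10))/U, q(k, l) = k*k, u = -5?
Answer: 44084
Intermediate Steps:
q(k, l) = k²
r(m) = 0 (r(m) = 0/(4²) = 0/16 = 0*(1/16) = 0)
B(U) = -16 (B(U) = -16 + 2*(0/U) = -16 + 2*0 = -16 + 0 = -16)
Y(C, g) = g²
Y(-4, -210) + B(58) = (-210)² - 16 = 44100 - 16 = 44084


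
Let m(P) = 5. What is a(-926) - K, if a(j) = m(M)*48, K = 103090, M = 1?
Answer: -102850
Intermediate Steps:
a(j) = 240 (a(j) = 5*48 = 240)
a(-926) - K = 240 - 1*103090 = 240 - 103090 = -102850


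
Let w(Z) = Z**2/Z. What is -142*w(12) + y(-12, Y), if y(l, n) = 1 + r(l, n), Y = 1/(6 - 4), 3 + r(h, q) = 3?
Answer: -1703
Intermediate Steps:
r(h, q) = 0 (r(h, q) = -3 + 3 = 0)
w(Z) = Z
Y = 1/2 ≈ 0.50000
y(l, n) = 1 (y(l, n) = 1 + 0 = 1)
-142*w(12) + y(-12, Y) = -142*12 + 1 = -1704 + 1 = -1703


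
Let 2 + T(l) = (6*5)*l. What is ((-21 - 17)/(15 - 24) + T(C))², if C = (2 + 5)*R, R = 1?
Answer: 3648100/81 ≈ 45038.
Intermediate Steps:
C = 7 (C = (2 + 5)*1 = 7*1 = 7)
T(l) = -2 + 30*l (T(l) = -2 + (6*5)*l = -2 + 30*l)
((-21 - 17)/(15 - 24) + T(C))² = ((-21 - 17)/(15 - 24) + (-2 + 30*7))² = (-38/(-9) + (-2 + 210))² = (-38*(-⅑) + 208)² = (38/9 + 208)² = (1910/9)² = 3648100/81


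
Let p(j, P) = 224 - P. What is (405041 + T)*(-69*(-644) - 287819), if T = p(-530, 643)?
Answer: -98478116226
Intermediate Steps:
T = -419 (T = 224 - 1*643 = 224 - 643 = -419)
(405041 + T)*(-69*(-644) - 287819) = (405041 - 419)*(-69*(-644) - 287819) = 404622*(44436 - 287819) = 404622*(-243383) = -98478116226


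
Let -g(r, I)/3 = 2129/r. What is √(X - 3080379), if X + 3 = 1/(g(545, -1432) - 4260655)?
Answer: I*√16609352767695142627895098/2322063362 ≈ 1755.1*I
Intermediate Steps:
g(r, I) = -6387/r
X = -6966190631/2322063362 (X = -3 + 1/(-6387/545 - 4260655) = -3 + 1/(-2322063362/545) = -3 - 545/2322063362 = -6966190631/2322063362 ≈ -3.0000)
√(X - 3080379) = √(-6966190631/2322063362 - 3080379) = √(-7152842183164829/2322063362) = I*√16609352767695142627895098/2322063362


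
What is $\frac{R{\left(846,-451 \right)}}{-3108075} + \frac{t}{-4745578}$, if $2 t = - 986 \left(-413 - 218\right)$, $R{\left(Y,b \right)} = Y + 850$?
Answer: $- \frac{974917795513}{14749612342350} \approx -0.066098$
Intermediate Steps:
$R{\left(Y,b \right)} = 850 + Y$
$t = 311083$ ($t = \frac{\left(-986\right) \left(-413 - 218\right)}{2} = \frac{\left(-986\right) \left(-631\right)}{2} = \frac{1}{2} \cdot 622166 = 311083$)
$\frac{R{\left(846,-451 \right)}}{-3108075} + \frac{t}{-4745578} = \frac{850 + 846}{-3108075} + \frac{311083}{-4745578} = 1696 \left(- \frac{1}{3108075}\right) + 311083 \left(- \frac{1}{4745578}\right) = - \frac{1696}{3108075} - \frac{311083}{4745578} = - \frac{974917795513}{14749612342350}$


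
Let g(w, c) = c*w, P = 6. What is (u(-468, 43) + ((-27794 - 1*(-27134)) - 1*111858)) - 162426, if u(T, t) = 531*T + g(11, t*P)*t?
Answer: -401418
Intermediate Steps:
u(T, t) = 66*t² + 531*T (u(T, t) = 531*T + ((t*6)*11)*t = 531*T + ((6*t)*11)*t = 531*T + (66*t)*t = 531*T + 66*t² = 66*t² + 531*T)
(u(-468, 43) + ((-27794 - 1*(-27134)) - 1*111858)) - 162426 = ((66*43² + 531*(-468)) + ((-27794 - 1*(-27134)) - 1*111858)) - 162426 = ((66*1849 - 248508) + ((-27794 + 27134) - 111858)) - 162426 = ((122034 - 248508) + (-660 - 111858)) - 162426 = (-126474 - 112518) - 162426 = -238992 - 162426 = -401418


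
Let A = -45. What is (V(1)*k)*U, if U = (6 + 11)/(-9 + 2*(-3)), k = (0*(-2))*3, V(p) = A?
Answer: 0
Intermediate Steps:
V(p) = -45
k = 0 (k = 0*3 = 0)
U = -17/15 (U = 17/(-9 - 6) = 17/(-15) = 17*(-1/15) = -17/15 ≈ -1.1333)
(V(1)*k)*U = -45*0*(-17/15) = 0*(-17/15) = 0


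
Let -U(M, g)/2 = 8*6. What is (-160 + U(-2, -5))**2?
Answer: 65536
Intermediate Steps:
U(M, g) = -96 (U(M, g) = -16*6 = -2*48 = -96)
(-160 + U(-2, -5))**2 = (-160 - 96)**2 = (-256)**2 = 65536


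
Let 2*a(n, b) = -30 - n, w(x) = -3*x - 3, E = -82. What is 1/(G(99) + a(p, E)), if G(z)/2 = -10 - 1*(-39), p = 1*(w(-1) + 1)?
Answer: 2/85 ≈ 0.023529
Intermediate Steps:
w(x) = -3 - 3*x
p = 1 (p = 1*((-3 - 3*(-1)) + 1) = 1*((-3 + 3) + 1) = 1*(0 + 1) = 1*1 = 1)
a(n, b) = -15 - n/2 (a(n, b) = (-30 - n)/2 = -15 - n/2)
G(z) = 58 (G(z) = 2*(-10 - 1*(-39)) = 2*(-10 + 39) = 2*29 = 58)
1/(G(99) + a(p, E)) = 1/(58 + (-15 - 1/2*1)) = 1/(58 + (-15 - 1/2)) = 1/(58 - 31/2) = 1/(85/2) = 2/85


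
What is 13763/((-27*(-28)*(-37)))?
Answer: -13763/27972 ≈ -0.49203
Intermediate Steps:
13763/((-27*(-28)*(-37))) = 13763/((756*(-37))) = 13763/(-27972) = 13763*(-1/27972) = -13763/27972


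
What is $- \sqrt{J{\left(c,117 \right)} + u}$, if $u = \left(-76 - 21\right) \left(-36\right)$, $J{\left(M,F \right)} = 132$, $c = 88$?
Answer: $- 2 \sqrt{906} \approx -60.2$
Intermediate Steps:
$u = 3492$ ($u = \left(-76 + \left(-27 + 6\right)\right) \left(-36\right) = \left(-76 - 21\right) \left(-36\right) = \left(-97\right) \left(-36\right) = 3492$)
$- \sqrt{J{\left(c,117 \right)} + u} = - \sqrt{132 + 3492} = - \sqrt{3624} = - 2 \sqrt{906}$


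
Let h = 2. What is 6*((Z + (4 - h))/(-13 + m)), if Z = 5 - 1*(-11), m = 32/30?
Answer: -1620/179 ≈ -9.0503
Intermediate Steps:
m = 16/15 (m = 32*(1/30) = 16/15 ≈ 1.0667)
Z = 16 (Z = 5 + 11 = 16)
6*((Z + (4 - h))/(-13 + m)) = 6*((16 + (4 - 1*2))/(-13 + 16/15)) = 6*((16 + (4 - 2))/(-179/15)) = 6*((16 + 2)*(-15/179)) = 6*(18*(-15/179)) = 6*(-270/179) = -1620/179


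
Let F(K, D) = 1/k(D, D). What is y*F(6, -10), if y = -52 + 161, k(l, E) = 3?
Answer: 109/3 ≈ 36.333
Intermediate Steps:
F(K, D) = 1/3
y = 109
y*F(6, -10) = 109*(1/3) = 109/3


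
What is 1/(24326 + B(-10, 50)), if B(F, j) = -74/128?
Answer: 64/1556827 ≈ 4.1109e-5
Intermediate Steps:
B(F, j) = -37/64 (B(F, j) = -74*1/128 = -37/64)
1/(24326 + B(-10, 50)) = 1/(24326 - 37/64) = 1/(1556827/64) = 64/1556827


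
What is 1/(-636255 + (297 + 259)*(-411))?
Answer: -1/864771 ≈ -1.1564e-6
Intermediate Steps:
1/(-636255 + (297 + 259)*(-411)) = 1/(-636255 + 556*(-411)) = 1/(-636255 - 228516) = 1/(-864771) = -1/864771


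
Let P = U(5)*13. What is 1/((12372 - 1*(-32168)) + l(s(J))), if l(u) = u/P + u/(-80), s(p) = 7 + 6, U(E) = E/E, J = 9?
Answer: 80/3563267 ≈ 2.2451e-5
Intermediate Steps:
U(E) = 1
s(p) = 13
P = 13 (P = 1*13 = 13)
l(u) = 67*u/1040 (l(u) = u/13 + u/(-80) = u*(1/13) + u*(-1/80) = u/13 - u/80 = 67*u/1040)
1/((12372 - 1*(-32168)) + l(s(J))) = 1/((12372 - 1*(-32168)) + (67/1040)*13) = 1/((12372 + 32168) + 67/80) = 1/(44540 + 67/80) = 1/(3563267/80) = 80/3563267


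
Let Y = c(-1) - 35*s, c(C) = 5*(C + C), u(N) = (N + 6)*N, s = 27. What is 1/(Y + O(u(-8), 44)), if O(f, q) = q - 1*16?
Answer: -1/927 ≈ -0.0010787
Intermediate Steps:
u(N) = N*(6 + N) (u(N) = (6 + N)*N = N*(6 + N))
c(C) = 10*C (c(C) = 5*(2*C) = 10*C)
O(f, q) = -16 + q (O(f, q) = q - 16 = -16 + q)
Y = -955 (Y = 10*(-1) - 35*27 = -10 - 945 = -955)
1/(Y + O(u(-8), 44)) = 1/(-955 + (-16 + 44)) = 1/(-955 + 28) = 1/(-927) = -1/927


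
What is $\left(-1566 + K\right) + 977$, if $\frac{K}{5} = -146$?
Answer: $-1319$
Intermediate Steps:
$K = -730$ ($K = 5 \left(-146\right) = -730$)
$\left(-1566 + K\right) + 977 = \left(-1566 - 730\right) + 977 = -2296 + 977 = -1319$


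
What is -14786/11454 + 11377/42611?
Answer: -249867044/244033197 ≈ -1.0239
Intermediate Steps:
-14786/11454 + 11377/42611 = -14786*1/11454 + 11377*(1/42611) = -7393/5727 + 11377/42611 = -249867044/244033197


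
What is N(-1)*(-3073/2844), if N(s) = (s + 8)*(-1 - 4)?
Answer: 107555/2844 ≈ 37.818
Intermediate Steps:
N(s) = -40 - 5*s (N(s) = (8 + s)*(-5) = -40 - 5*s)
N(-1)*(-3073/2844) = (-40 - 5*(-1))*(-3073/2844) = (-40 + 5)*(-3073*1/2844) = -35*(-3073/2844) = 107555/2844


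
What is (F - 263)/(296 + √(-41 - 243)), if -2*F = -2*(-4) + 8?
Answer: -20054/21975 + 271*I*√71/43950 ≈ -0.91258 + 0.051956*I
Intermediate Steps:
F = -8 (F = -(-2*(-4) + 8)/2 = -(8 + 8)/2 = -½*16 = -8)
(F - 263)/(296 + √(-41 - 243)) = (-8 - 263)/(296 + √(-41 - 243)) = -271/(296 + √(-284)) = -271/(296 + 2*I*√71)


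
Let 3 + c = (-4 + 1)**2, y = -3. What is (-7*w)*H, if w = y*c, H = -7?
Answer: -882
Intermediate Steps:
c = 6 (c = -3 + (-4 + 1)**2 = -3 + (-3)**2 = -3 + 9 = 6)
w = -18 (w = -3*6 = -18)
(-7*w)*H = -7*(-18)*(-7) = 126*(-7) = -882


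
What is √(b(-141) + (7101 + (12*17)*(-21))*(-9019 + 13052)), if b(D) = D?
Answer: 2*√2840205 ≈ 3370.6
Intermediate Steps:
√(b(-141) + (7101 + (12*17)*(-21))*(-9019 + 13052)) = √(-141 + (7101 + (12*17)*(-21))*(-9019 + 13052)) = √(-141 + (7101 + 204*(-21))*4033) = √(-141 + (7101 - 4284)*4033) = √(-141 + 2817*4033) = √(-141 + 11360961) = √11360820 = 2*√2840205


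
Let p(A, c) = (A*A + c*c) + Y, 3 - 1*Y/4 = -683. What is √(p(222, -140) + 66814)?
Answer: √138442 ≈ 372.08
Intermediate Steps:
Y = 2744 (Y = 12 - 4*(-683) = 12 + 2732 = 2744)
p(A, c) = 2744 + A² + c² (p(A, c) = (A*A + c*c) + 2744 = (A² + c²) + 2744 = 2744 + A² + c²)
√(p(222, -140) + 66814) = √((2744 + 222² + (-140)²) + 66814) = √((2744 + 49284 + 19600) + 66814) = √(71628 + 66814) = √138442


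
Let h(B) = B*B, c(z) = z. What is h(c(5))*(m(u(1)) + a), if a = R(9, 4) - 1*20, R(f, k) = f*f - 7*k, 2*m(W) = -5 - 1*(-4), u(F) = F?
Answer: 1625/2 ≈ 812.50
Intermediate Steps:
m(W) = -½ (m(W) = (-5 - 1*(-4))/2 = (-5 + 4)/2 = (½)*(-1) = -½)
R(f, k) = f² - 7*k
h(B) = B²
a = 33 (a = (9² - 7*4) - 1*20 = (81 - 28) - 20 = 53 - 20 = 33)
h(c(5))*(m(u(1)) + a) = 5²*(-½ + 33) = 25*(65/2) = 1625/2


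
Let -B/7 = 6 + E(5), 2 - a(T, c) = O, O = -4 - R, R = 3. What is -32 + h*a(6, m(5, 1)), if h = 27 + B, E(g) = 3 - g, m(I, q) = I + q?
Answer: -41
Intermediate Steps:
O = -7 (O = -4 - 1*3 = -4 - 3 = -7)
a(T, c) = 9 (a(T, c) = 2 - 1*(-7) = 2 + 7 = 9)
B = -28 (B = -7*(6 + (3 - 1*5)) = -7*(6 + (3 - 5)) = -7*(6 - 2) = -7*4 = -28)
h = -1 (h = 27 - 28 = -1)
-32 + h*a(6, m(5, 1)) = -32 - 1*9 = -32 - 9 = -41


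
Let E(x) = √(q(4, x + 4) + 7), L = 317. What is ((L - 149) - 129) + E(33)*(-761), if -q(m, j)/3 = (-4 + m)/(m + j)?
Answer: 39 - 761*√7 ≈ -1974.4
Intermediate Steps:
q(m, j) = -3*(-4 + m)/(j + m) (q(m, j) = -3*(-4 + m)/(m + j) = -3*(-4 + m)/(j + m))
E(x) = √7 (E(x) = √(3*(4 - 1*4)/((x + 4) + 4) + 7) = √(3*(4 - 4)/((4 + x) + 4) + 7) = √(3*0/(8 + x) + 7) = √(0 + 7) = √7)
((L - 149) - 129) + E(33)*(-761) = ((317 - 149) - 129) + √7*(-761) = (168 - 129) - 761*√7 = 39 - 761*√7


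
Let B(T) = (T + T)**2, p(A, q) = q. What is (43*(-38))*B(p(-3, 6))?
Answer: -235296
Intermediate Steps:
B(T) = 4*T**2 (B(T) = (2*T)**2 = 4*T**2)
(43*(-38))*B(p(-3, 6)) = (43*(-38))*(4*6**2) = -6536*36 = -1634*144 = -235296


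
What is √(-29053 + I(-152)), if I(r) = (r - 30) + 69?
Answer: I*√29166 ≈ 170.78*I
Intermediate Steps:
I(r) = 39 + r (I(r) = (-30 + r) + 69 = 39 + r)
√(-29053 + I(-152)) = √(-29053 + (39 - 152)) = √(-29053 - 113) = √(-29166) = I*√29166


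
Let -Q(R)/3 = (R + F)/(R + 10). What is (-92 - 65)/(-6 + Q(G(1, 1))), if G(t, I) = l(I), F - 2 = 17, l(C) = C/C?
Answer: 1727/126 ≈ 13.706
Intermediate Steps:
l(C) = 1
F = 19 (F = 2 + 17 = 19)
G(t, I) = 1
Q(R) = -3*(19 + R)/(10 + R) (Q(R) = -3*(R + 19)/(R + 10) = -3*(19 + R)/(10 + R))
(-92 - 65)/(-6 + Q(G(1, 1))) = (-92 - 65)/(-6 + 3*(-19 - 1*1)/(10 + 1)) = -157/(-6 + 3*(-19 - 1)/11) = -157/(-6 + 3*(1/11)*(-20)) = -157/(-6 - 60/11) = -157/(-126/11) = -157*(-11/126) = 1727/126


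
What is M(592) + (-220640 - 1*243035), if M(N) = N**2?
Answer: -113211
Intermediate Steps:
M(592) + (-220640 - 1*243035) = 592**2 + (-220640 - 1*243035) = 350464 + (-220640 - 243035) = 350464 - 463675 = -113211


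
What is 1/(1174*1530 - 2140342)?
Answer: -1/344122 ≈ -2.9059e-6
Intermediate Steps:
1/(1174*1530 - 2140342) = 1/(1796220 - 2140342) = 1/(-344122) = -1/344122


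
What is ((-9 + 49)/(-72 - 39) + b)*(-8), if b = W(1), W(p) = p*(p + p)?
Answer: -1456/111 ≈ -13.117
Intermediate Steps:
W(p) = 2*p² (W(p) = p*(2*p) = 2*p²)
b = 2 (b = 2*1² = 2*1 = 2)
((-9 + 49)/(-72 - 39) + b)*(-8) = ((-9 + 49)/(-72 - 39) + 2)*(-8) = (40/(-111) + 2)*(-8) = (40*(-1/111) + 2)*(-8) = (-40/111 + 2)*(-8) = (182/111)*(-8) = -1456/111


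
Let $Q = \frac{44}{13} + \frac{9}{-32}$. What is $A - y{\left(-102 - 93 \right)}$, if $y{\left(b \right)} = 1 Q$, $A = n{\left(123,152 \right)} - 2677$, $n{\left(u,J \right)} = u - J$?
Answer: $- \frac{1126987}{416} \approx -2709.1$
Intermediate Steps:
$Q = \frac{1291}{416}$ ($Q = 44 \cdot \frac{1}{13} + 9 \left(- \frac{1}{32}\right) = \frac{44}{13} - \frac{9}{32} = \frac{1291}{416} \approx 3.1034$)
$A = -2706$ ($A = \left(123 - 152\right) - 2677 = -29 - 2677 = -2706$)
$y{\left(b \right)} = \frac{1291}{416}$ ($y{\left(b \right)} = 1 \cdot \frac{1291}{416} = \frac{1291}{416}$)
$A - y{\left(-102 - 93 \right)} = -2706 - \frac{1291}{416} = - \frac{1126987}{416}$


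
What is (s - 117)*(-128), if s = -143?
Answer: 33280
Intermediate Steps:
(s - 117)*(-128) = (-143 - 117)*(-128) = -260*(-128) = 33280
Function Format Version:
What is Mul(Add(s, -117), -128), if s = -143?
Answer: 33280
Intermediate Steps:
Mul(Add(s, -117), -128) = Mul(Add(-143, -117), -128) = Mul(-260, -128) = 33280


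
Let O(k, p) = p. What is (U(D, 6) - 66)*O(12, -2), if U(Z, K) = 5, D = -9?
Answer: 122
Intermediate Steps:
(U(D, 6) - 66)*O(12, -2) = (5 - 66)*(-2) = -61*(-2) = 122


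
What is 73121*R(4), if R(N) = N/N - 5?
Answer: -292484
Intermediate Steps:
R(N) = -4 (R(N) = 1 - 5 = -4)
73121*R(4) = 73121*(-4) = -292484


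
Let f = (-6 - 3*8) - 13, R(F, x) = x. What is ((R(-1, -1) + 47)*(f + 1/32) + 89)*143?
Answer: -4318743/16 ≈ -2.6992e+5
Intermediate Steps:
f = -43 (f = (-6 - 24) - 13 = -30 - 13 = -43)
((R(-1, -1) + 47)*(f + 1/32) + 89)*143 = ((-1 + 47)*(-43 + 1/32) + 89)*143 = (46*(-43 + 1/32) + 89)*143 = (46*(-1375/32) + 89)*143 = (-31625/16 + 89)*143 = -30201/16*143 = -4318743/16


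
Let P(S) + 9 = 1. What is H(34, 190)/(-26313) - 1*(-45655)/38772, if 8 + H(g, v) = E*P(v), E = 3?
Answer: 400853573/340069212 ≈ 1.1787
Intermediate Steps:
P(S) = -8 (P(S) = -9 + 1 = -8)
H(g, v) = -32 (H(g, v) = -8 + 3*(-8) = -8 - 24 = -32)
H(34, 190)/(-26313) - 1*(-45655)/38772 = -32/(-26313) - 1*(-45655)/38772 = -32*(-1/26313) + 45655*(1/38772) = 32/26313 + 45655/38772 = 400853573/340069212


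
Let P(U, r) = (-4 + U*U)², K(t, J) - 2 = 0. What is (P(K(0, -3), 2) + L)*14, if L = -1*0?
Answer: 0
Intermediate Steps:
K(t, J) = 2 (K(t, J) = 2 + 0 = 2)
L = 0
P(U, r) = (-4 + U²)²
(P(K(0, -3), 2) + L)*14 = ((-4 + 2²)² + 0)*14 = ((-4 + 4)² + 0)*14 = (0² + 0)*14 = (0 + 0)*14 = 0*14 = 0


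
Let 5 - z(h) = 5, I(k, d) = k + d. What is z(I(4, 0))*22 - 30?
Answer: -30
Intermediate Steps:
I(k, d) = d + k
z(h) = 0 (z(h) = 5 - 1*5 = 5 - 5 = 0)
z(I(4, 0))*22 - 30 = 0*22 - 30 = 0 - 30 = -30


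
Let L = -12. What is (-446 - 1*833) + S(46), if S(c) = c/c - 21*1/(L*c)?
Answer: -235145/184 ≈ -1278.0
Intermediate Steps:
S(c) = 1 + 7/(4*c) (S(c) = c/c - 21*(-1/(12*c)) = 1 - (-7)/(4*c) = 1 + 7/(4*c))
(-446 - 1*833) + S(46) = (-446 - 1*833) + (7/4 + 46)/46 = (-446 - 833) + (1/46)*(191/4) = -1279 + 191/184 = -235145/184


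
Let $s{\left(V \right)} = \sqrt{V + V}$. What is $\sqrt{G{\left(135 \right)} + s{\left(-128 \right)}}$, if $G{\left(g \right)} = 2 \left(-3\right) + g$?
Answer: $\sqrt{129 + 16 i} \approx 11.38 + 0.70302 i$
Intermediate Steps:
$G{\left(g \right)} = -6 + g$
$s{\left(V \right)} = \sqrt{2} \sqrt{V}$ ($s{\left(V \right)} = \sqrt{2 V} = \sqrt{2} \sqrt{V}$)
$\sqrt{G{\left(135 \right)} + s{\left(-128 \right)}} = \sqrt{\left(-6 + 135\right) + \sqrt{2} \sqrt{-128}} = \sqrt{129 + \sqrt{2} \cdot 8 i \sqrt{2}} = \sqrt{129 + 16 i}$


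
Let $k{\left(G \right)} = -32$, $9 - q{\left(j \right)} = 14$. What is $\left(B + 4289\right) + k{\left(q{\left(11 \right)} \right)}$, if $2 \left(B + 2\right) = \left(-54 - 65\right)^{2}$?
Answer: $\frac{22671}{2} \approx 11336.0$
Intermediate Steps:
$q{\left(j \right)} = -5$ ($q{\left(j \right)} = 9 - 14 = -5$)
$B = \frac{14157}{2}$ ($B = -2 + \frac{\left(-54 - 65\right)^{2}}{2} = -2 + \frac{\left(-119\right)^{2}}{2} = -2 + \frac{1}{2} \cdot 14161 = -2 + \frac{14161}{2} = \frac{14157}{2} \approx 7078.5$)
$\left(B + 4289\right) + k{\left(q{\left(11 \right)} \right)} = \left(\frac{14157}{2} + 4289\right) - 32 = \frac{22735}{2} - 32 = \frac{22671}{2}$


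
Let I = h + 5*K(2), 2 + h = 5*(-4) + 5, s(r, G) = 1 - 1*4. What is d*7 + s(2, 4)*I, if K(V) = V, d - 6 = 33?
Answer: 294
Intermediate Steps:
d = 39 (d = 6 + 33 = 39)
s(r, G) = -3 (s(r, G) = 1 - 4 = -3)
h = -17 (h = -2 + (5*(-4) + 5) = -2 + (-20 + 5) = -2 - 15 = -17)
I = -7 (I = -17 + 5*2 = -17 + 10 = -7)
d*7 + s(2, 4)*I = 39*7 - 3*(-7) = 273 + 21 = 294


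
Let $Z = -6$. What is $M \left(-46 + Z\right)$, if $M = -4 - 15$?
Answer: $988$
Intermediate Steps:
$M = -19$ ($M = -4 - 15 = -19$)
$M \left(-46 + Z\right) = - 19 \left(-46 - 6\right) = \left(-19\right) \left(-52\right) = 988$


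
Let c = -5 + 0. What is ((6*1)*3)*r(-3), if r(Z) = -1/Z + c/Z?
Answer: 36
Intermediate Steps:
c = -5
r(Z) = -6/Z (r(Z) = -1/Z - 5/Z = -6/Z)
((6*1)*3)*r(-3) = ((6*1)*3)*(-6/(-3)) = (6*3)*(-6*(-1/3)) = 18*2 = 36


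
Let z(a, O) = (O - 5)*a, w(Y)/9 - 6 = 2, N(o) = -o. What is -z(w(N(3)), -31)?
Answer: 2592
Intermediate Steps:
w(Y) = 72 (w(Y) = 54 + 9*2 = 54 + 18 = 72)
z(a, O) = a*(-5 + O) (z(a, O) = (-5 + O)*a = a*(-5 + O))
-z(w(N(3)), -31) = -72*(-5 - 31) = -72*(-36) = -1*(-2592) = 2592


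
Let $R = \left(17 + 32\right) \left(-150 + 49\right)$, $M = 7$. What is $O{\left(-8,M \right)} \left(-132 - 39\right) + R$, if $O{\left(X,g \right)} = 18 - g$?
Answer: $-6830$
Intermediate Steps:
$R = -4949$ ($R = 49 \left(-101\right) = -4949$)
$O{\left(-8,M \right)} \left(-132 - 39\right) + R = \left(18 - 7\right) \left(-132 - 39\right) - 4949 = \left(18 - 7\right) \left(-171\right) - 4949 = 11 \left(-171\right) - 4949 = -1881 - 4949 = -6830$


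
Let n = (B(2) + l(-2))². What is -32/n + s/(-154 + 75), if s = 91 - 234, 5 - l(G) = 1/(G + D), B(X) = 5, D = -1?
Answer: 114671/75919 ≈ 1.5104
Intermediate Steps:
l(G) = 5 - 1/(-1 + G) (l(G) = 5 - 1/(G - 1) = 5 - 1/(-1 + G))
s = -143
n = 961/9 (n = (5 + (-6 + 5*(-2))/(-1 - 2))² = (5 + (-6 - 10)/(-3))² = (5 - ⅓*(-16))² = (5 + 16/3)² = (31/3)² = 961/9 ≈ 106.78)
-32/n + s/(-154 + 75) = -32/961/9 - 143/(-154 + 75) = -32*9/961 - 143/(-79) = -288/961 - 143*(-1/79) = -288/961 + 143/79 = 114671/75919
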